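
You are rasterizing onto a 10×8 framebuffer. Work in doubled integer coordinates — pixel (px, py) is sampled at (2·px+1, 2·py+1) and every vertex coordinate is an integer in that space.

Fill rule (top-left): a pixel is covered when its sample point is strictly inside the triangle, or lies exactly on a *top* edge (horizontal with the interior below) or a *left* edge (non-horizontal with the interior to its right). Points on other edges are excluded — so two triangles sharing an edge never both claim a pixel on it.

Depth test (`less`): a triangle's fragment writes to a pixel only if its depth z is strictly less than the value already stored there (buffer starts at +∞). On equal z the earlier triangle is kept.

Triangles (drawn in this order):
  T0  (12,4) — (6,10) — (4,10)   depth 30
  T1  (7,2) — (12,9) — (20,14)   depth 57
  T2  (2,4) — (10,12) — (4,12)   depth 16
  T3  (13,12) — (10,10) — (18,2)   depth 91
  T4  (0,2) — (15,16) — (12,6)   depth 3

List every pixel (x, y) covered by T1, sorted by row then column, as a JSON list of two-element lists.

T0:
  2·area = 12
  edge (12, 4)→(6, 10): d=(-6,6) right/bottom  bias=-1
  edge (6, 10)→(4, 10): d=(-2,0) right/bottom  bias=-1
  edge (4, 10)→(12, 4): d=(8,-6) top-left  bias=+0
    (7,0)@(15, 1): e=[0,18,-6] → .  [on edge]
    (6,1)@(13, 3): e=[0,14,-2] → .  [on edge]
    (5,2)@(11, 5): e=[0,10,2] → .  [on edge]
    (4,3)@(9, 7): e=[0,6,6] → .  [on edge]
    (3,4)@(7, 9): e=[0,2,10] → .  [on edge]
    (2,5)@(5, 11): e=[0,-2,14] → .  [on edge]
    (1,6)@(3, 13): e=[0,-6,18] → .  [on edge]
    (0,7)@(1, 15): e=[0,-10,22] → .  [on edge]
  covered (0 px):
    . . . . . . . . . .
    . . . . . . . . . .
    . . . . . . . . . .
    . . . . . . . . . .
    . . . . . . . . . .
    . . . . . . . . . .
    . . . . . . . . . .
    . . . . . . . . . .
T1:
  2·area = 31  (B↔C swapped to make it positive)
  edge (7, 2)→(20, 14): d=(13,12) right/bottom  bias=-1
  edge (20, 14)→(12, 9): d=(-8,-5) top-left  bias=+0
  edge (12, 9)→(7, 2): d=(-5,-7) top-left  bias=+0
    (5,3)@(11, 7): e=[17,11,3] → X
    (6,3)@(13, 7): e=[-7,21,17] → .
    (5,4)@(11, 9): e=[43,-5,-7] → .
    (6,4)@(13, 9): e=[19,5,7] → X
    (7,4)@(15, 9): e=[-5,15,21] → .
    (6,5)@(13, 11): e=[45,-11,-3] → .
  covered (2 px):
    . . . . . . . . . .
    . . . . . . . . . .
    . . . . . . . . . .
    . . . . . X . . . .
    . . . . . . X . . .
    . . . . . . . . . .
    . . . . . . . . . .
    . . . . . . . . . .
T2:
  2·area = 48
  edge (2, 4)→(10, 12): d=(8,8) right/bottom  bias=-1
  edge (10, 12)→(4, 12): d=(-6,0) right/bottom  bias=-1
  edge (4, 12)→(2, 4): d=(-2,-8) top-left  bias=+0
    (0,1)@(1, 3): e=[0,54,-6] → .  [on edge]
    (1,2)@(3, 5): e=[0,42,6] → .  [on edge]
    (1,3)@(3, 7): e=[16,30,2] → X
    (2,3)@(5, 7): e=[0,30,18] → .  [on edge]
    (1,4)@(3, 9): e=[32,18,-2] → .
    (2,4)@(5, 9): e=[16,18,14] → X
    (3,4)@(7, 9): e=[0,18,30] → .  [on edge]
    (2,5)@(5, 11): e=[32,6,10] → X
    (3,5)@(7, 11): e=[16,6,26] → X
    (4,5)@(9, 11): e=[0,6,42] → .  [on edge]
    (2,6)@(5, 13): e=[48,-6,6] → .
    (3,6)@(7, 13): e=[32,-6,22] → .
    (5,6)@(11, 13): e=[0,-6,54] → .  [on edge]
    (6,7)@(13, 15): e=[0,-18,66] → .  [on edge]
  covered (4 px):
    . . . . . . . . . .
    . . . . . . . . . .
    . . . . . . . . . .
    . X . . . . . . . .
    . . X . . . . . . .
    . . X X . . . . . .
    . . . . . . . . . .
    . . . . . . . . . .
T3:
  2·area = 40
  edge (13, 12)→(10, 10): d=(-3,-2) top-left  bias=+0
  edge (10, 10)→(18, 2): d=(8,-8) top-left  bias=+0
  edge (18, 2)→(13, 12): d=(-5,10) right/bottom  bias=-1
    (9,0)@(19, 1): e=[45,0,-5] → .  [on edge]
    (8,1)@(17, 3): e=[35,0,5] → X  [on edge]
    (9,1)@(19, 3): e=[39,16,-15] → .
    (7,2)@(15, 5): e=[25,0,15] → X  [on edge]
    (8,2)@(17, 5): e=[29,16,-5] → .
    (6,3)@(13, 7): e=[15,0,25] → X  [on edge]
    (8,3)@(17, 7): e=[23,32,-15] → .
    (5,4)@(11, 9): e=[5,0,35] → X  [on edge]
    (7,4)@(15, 9): e=[13,32,-5] → .
    (4,5)@(9, 11): e=[-5,0,45] → .  [on edge]
    (5,5)@(11, 11): e=[-1,16,25] → .
    (6,5)@(13, 11): e=[3,32,5] → X
    (3,6)@(7, 13): e=[-15,0,55] → .  [on edge]
    (2,7)@(5, 15): e=[-25,0,65] → .  [on edge]
  covered (7 px):
    . . . . . . . . . .
    . . . . . . . . X .
    . . . . . . . X . .
    . . . . . . X X . .
    . . . . . X X . . .
    . . . . . . X . . .
    . . . . . . . . . .
    . . . . . . . . . .
T4:
  2·area = 108  (B↔C swapped to make it positive)
  edge (0, 2)→(12, 6): d=(12,4) right/bottom  bias=-1
  edge (12, 6)→(15, 16): d=(3,10) right/bottom  bias=-1
  edge (15, 16)→(0, 2): d=(-15,-14) top-left  bias=+0
    (1,1)@(3, 3): e=[0,81,27] → .  [on edge]
    (2,2)@(5, 5): e=[16,67,25] → X
    (3,2)@(7, 5): e=[8,47,53] → X
    (4,2)@(9, 5): e=[0,27,81] → .  [on edge]
    (2,3)@(5, 7): e=[40,73,-5] → .
    (3,3)@(7, 7): e=[32,53,23] → X
    (4,3)@(9, 7): e=[24,33,51] → X
    (5,3)@(11, 7): e=[16,13,79] → X
    (6,3)@(13, 7): e=[8,-7,107] → .
    (7,3)@(15, 7): e=[0,-27,135] → .  [on edge]
    (3,4)@(7, 9): e=[56,59,-7] → .
    (4,4)@(9, 9): e=[48,39,21] → X
  covered (10 px):
    . . . . . . . . . .
    . . . . . . . . . .
    . . X X . . . . . .
    . . . X X X . . . .
    . . . . X X . . . .
    . . . . . X X . . .
    . . . . . . X . . .
    . . . . . . . . . .

Result: [[5,3],[6,4]]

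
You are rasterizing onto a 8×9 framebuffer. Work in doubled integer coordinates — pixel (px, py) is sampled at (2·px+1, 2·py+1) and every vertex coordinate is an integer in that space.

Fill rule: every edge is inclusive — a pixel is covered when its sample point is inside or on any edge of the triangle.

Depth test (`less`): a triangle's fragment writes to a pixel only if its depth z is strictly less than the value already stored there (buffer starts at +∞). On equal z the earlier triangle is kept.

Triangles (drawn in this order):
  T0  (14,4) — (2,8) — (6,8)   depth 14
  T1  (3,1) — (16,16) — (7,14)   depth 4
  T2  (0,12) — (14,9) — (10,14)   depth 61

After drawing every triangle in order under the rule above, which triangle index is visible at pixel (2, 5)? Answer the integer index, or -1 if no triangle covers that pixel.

T0:
  2·area = 16  (B↔C swapped to make it positive)
  edge (14, 4)→(6, 8): d=(-8,4) inclusive
  edge (6, 8)→(2, 8): d=(-4,0) inclusive
  edge (2, 8)→(14, 4): d=(12,-4) inclusive
    (5,2)@(11, 5): e=[4,12,0] → #  [on edge]
    (6,2)@(13, 5): e=[-4,12,8] → ·
    (2,3)@(5, 7): e=[12,4,0] → #  [on edge]
    (3,3)@(7, 7): e=[4,4,8] → #
    (4,3)@(9, 7): e=[-4,4,16] → ·
    (5,3)@(11, 7): e=[-12,4,24] → ·
    (2,4)@(5, 9): e=[-4,-4,24] → ·
    (3,4)@(7, 9): e=[-12,-4,32] → ·
  covered (3 px):
    · · · · · · · ·
    · · · · · · · ·
    · · · · · # · ·
    · · # # · · · ·
    · · · · · · · ·
    · · · · · · · ·
    · · · · · · · ·
    · · · · · · · ·
    · · · · · · · ·
T1:
  2·area = 109
  edge (3, 1)→(16, 16): d=(13,15) inclusive
  edge (16, 16)→(7, 14): d=(-9,-2) inclusive
  edge (7, 14)→(3, 1): d=(-4,-13) inclusive
    (1,0)@(3, 1): e=[0,109,0] → #  [on edge]
    (2,0)@(5, 1): e=[-30,113,26] → ·
    (1,1)@(3, 3): e=[26,91,-8] → ·
    (2,2)@(5, 5): e=[22,77,10] → #
    (3,2)@(7, 5): e=[-8,81,36] → ·
    (2,3)@(5, 7): e=[48,59,2] → #
    (3,3)@(7, 7): e=[18,63,28] → #
    (4,3)@(9, 7): e=[-12,67,54] → ·
    (2,4)@(5, 9): e=[74,41,-6] → ·
    (3,4)@(7, 9): e=[44,45,20] → #
    (4,4)@(9, 9): e=[14,49,46] → #
    (5,4)@(11, 9): e=[-16,53,72] → ·
  covered (15 px):
    · # · · · · · ·
    · · · · · · · ·
    · · # · · · · ·
    · · # # · · · ·
    · · · # # · · ·
    · · · # # # · ·
    · · · # # # # ·
    · · · · · · # #
    · · · · · · · ·
T2:
  2·area = 58
  edge (0, 12)→(14, 9): d=(14,-3) inclusive
  edge (14, 9)→(10, 14): d=(-4,5) inclusive
  edge (10, 14)→(0, 12): d=(-10,-2) inclusive
    (2,5)@(5, 11): e=[1,37,20] → #
    (3,5)@(7, 11): e=[7,27,24] → #
    (4,5)@(9, 11): e=[13,17,28] → #
    (5,5)@(11, 11): e=[19,7,32] → #
    (6,5)@(13, 11): e=[25,-3,36] → ·
    (2,6)@(5, 13): e=[29,29,0] → #  [on edge]
    (5,6)@(11, 13): e=[47,-1,12] → ·
    (2,7)@(5, 15): e=[57,21,-20] → ·
    (3,7)@(7, 15): e=[63,11,-16] → ·
    (4,7)@(9, 15): e=[69,1,-12] → ·
    (7,7)@(15, 15): e=[87,-29,0] → ·  [on edge]
  covered (7 px):
    · · · · · · · ·
    · · · · · · · ·
    · · · · · · · ·
    · · · · · · · ·
    · · · · · · · ·
    · · # # # # · ·
    · · # # # · · ·
    · · · · · · · ·
    · · · · · · · ·

Z-buffer (winner per pixel, '.' = empty):
  . 1 . . . . . .
  . . . . . . . .
  . . 1 . . 0 . .
  . . 1 1 . . . .
  . . . 1 1 . . .
  . . 2 1 1 1 . .
  . . 2 1 1 1 1 .
  . . . . . . 1 1
  . . . . . . . .

Answer: 2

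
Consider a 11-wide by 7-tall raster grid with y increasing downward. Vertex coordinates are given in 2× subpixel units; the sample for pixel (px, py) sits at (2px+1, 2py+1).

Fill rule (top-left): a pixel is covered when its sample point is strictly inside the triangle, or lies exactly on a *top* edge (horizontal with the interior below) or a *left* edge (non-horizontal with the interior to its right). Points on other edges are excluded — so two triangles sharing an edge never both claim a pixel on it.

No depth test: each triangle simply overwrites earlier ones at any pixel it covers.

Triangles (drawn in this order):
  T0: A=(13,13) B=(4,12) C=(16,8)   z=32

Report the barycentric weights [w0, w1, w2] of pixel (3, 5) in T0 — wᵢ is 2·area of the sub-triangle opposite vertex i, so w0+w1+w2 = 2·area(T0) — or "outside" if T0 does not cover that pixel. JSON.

T0:
  2·area = 48
  edge (13, 13)→(4, 12): d=(-9,-1) top-left  bias=+0
  edge (4, 12)→(16, 8): d=(12,-4) top-left  bias=+0
  edge (16, 8)→(13, 13): d=(-3,5) right/bottom  bias=-1
    (9,1)@(19, 3): e=[96,-48,0] → ·  [on edge]
    (9,3)@(19, 7): e=[60,0,-12] → ·  [on edge]
    (6,4)@(13, 9): e=[36,0,12] → █  [on edge]
    (7,4)@(15, 9): e=[38,8,2] → █
    (8,4)@(17, 9): e=[40,16,-8] → ·
    (3,5)@(7, 11): e=[12,0,36] → █  [on edge]
    (4,5)@(9, 11): e=[14,8,26] → █
    (5,5)@(11, 11): e=[16,16,16] → █
    (7,5)@(15, 11): e=[20,32,-4] → ·
    (0,6)@(1, 13): e=[-12,0,60] → ·  [on edge]
    (3,6)@(7, 13): e=[-6,24,30] → ·
    (4,6)@(9, 13): e=[-4,32,20] → ·
    (6,6)@(13, 13): e=[0,48,0] → ·  [on edge]
  covered (6 px):
    · · · · · · · · · · ·
    · · · · · · · · · · ·
    · · · · · · · · · · ·
    · · · · · · · · · · ·
    · · · · · · █ █ · · ·
    · · · █ █ █ █ · · · ·
    · · · · · · · · · · ·

Result: [0,36,12]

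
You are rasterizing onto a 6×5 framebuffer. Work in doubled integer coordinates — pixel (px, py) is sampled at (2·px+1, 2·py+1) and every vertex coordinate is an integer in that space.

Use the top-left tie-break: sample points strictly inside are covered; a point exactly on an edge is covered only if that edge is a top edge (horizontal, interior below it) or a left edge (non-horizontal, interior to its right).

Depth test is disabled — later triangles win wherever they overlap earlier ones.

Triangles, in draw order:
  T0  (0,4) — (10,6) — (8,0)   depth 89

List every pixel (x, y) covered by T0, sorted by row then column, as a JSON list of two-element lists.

T0:
  2·area = 56  (B↔C swapped to make it positive)
  edge (0, 4)→(8, 0): d=(8,-4) top-left  bias=+0
  edge (8, 0)→(10, 6): d=(2,6) right/bottom  bias=-1
  edge (10, 6)→(0, 4): d=(-10,-2) top-left  bias=+0
    (3,0)@(7, 1): e=[4,8,44] → X
    (4,0)@(9, 1): e=[12,-4,48] → .
    (1,1)@(3, 3): e=[4,36,16] → X
    (2,1)@(5, 3): e=[12,24,20] → X
    (4,1)@(9, 3): e=[28,0,28] → .  [on edge]
    (1,2)@(3, 5): e=[20,40,-4] → .
    (2,2)@(5, 5): e=[28,28,0] → X  [on edge]
    (4,2)@(9, 5): e=[44,4,8] → X
    (5,2)@(11, 5): e=[52,-8,12] → .
    (2,3)@(5, 7): e=[44,32,-20] → .
    (3,3)@(7, 7): e=[52,20,-16] → .
    (4,3)@(9, 7): e=[60,8,-12] → .
    (5,4)@(11, 9): e=[84,0,-28] → .  [on edge]
  covered (7 px):
    . . . X . .
    . X X X . .
    . . X X X .
    . . . . . .
    . . . . . .

Final: [[3,0],[1,1],[2,1],[3,1],[2,2],[3,2],[4,2]]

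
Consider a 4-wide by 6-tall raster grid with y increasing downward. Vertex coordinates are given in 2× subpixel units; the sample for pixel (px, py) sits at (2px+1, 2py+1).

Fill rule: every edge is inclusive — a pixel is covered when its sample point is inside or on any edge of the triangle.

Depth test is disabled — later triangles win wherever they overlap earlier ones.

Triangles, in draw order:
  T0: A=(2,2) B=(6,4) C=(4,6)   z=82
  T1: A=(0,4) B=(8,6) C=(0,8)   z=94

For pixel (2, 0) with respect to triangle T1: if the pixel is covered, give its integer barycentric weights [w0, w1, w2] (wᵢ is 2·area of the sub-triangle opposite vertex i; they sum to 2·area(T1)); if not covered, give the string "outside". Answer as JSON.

T0:
  2·area = 12
  edge (2, 2)→(6, 4): d=(4,2) inclusive
  edge (6, 4)→(4, 6): d=(-2,2) inclusive
  edge (4, 6)→(2, 2): d=(-2,-4) inclusive
    (1,1)@(3, 3): e=[2,8,2] → X
    (2,1)@(5, 3): e=[-2,4,10] → .
    (3,1)@(7, 3): e=[-6,0,18] → .  [on edge]
    (1,2)@(3, 5): e=[10,4,-2] → .
    (2,2)@(5, 5): e=[6,0,6] → X  [on edge]
    (3,2)@(7, 5): e=[2,-4,14] → .
    (1,3)@(3, 7): e=[18,0,-6] → .  [on edge]
    (2,3)@(5, 7): e=[14,-4,2] → .
    (0,4)@(1, 9): e=[30,0,-18] → .  [on edge]
  covered (2 px):
    . . . .
    . X . .
    . . X .
    . . . .
    . . . .
    . . . .
T1:
  2·area = 32
  edge (0, 4)→(8, 6): d=(8,2) inclusive
  edge (8, 6)→(0, 8): d=(-8,2) inclusive
  edge (0, 8)→(0, 4): d=(0,-4) inclusive
    (0,2)@(1, 5): e=[6,22,4] → X
    (1,2)@(3, 5): e=[2,18,12] → X
    (2,2)@(5, 5): e=[-2,14,20] → .
    (0,3)@(1, 7): e=[22,6,4] → X
    (2,3)@(5, 7): e=[14,-2,20] → .
    (0,4)@(1, 9): e=[38,-10,4] → .
    (1,4)@(3, 9): e=[34,-14,12] → .
  covered (4 px):
    . . . .
    . . . .
    X X . .
    X X . .
    . . . .
    . . . .

Final: "outside"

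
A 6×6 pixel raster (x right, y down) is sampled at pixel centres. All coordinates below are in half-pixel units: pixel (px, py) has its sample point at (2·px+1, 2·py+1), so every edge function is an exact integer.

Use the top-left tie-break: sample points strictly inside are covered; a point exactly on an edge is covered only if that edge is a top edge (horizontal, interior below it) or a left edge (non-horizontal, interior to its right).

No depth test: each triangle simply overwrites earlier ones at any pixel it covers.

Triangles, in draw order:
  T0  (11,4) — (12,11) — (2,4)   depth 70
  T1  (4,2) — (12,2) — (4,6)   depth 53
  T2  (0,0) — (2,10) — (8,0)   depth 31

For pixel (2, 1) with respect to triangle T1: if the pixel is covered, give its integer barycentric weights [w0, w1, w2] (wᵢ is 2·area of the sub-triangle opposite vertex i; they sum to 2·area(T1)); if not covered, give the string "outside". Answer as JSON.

T0:
  2·area = 63
  edge (11, 4)→(12, 11): d=(1,7) right/bottom  bias=-1
  edge (12, 11)→(2, 4): d=(-10,-7) top-left  bias=+0
  edge (2, 4)→(11, 4): d=(9,0) top-left  bias=+0
    (2,2)@(5, 5): e=[43,11,9] → X
    (3,2)@(7, 5): e=[29,25,9] → X
    (4,2)@(9, 5): e=[15,39,9] → X
    (5,2)@(11, 5): e=[1,53,9] → X
    (2,3)@(5, 7): e=[45,-9,27] → .
    (3,3)@(7, 7): e=[31,5,27] → X
    (3,4)@(7, 9): e=[33,-15,45] → .
    (4,4)@(9, 9): e=[19,-1,45] → .
    (5,4)@(11, 9): e=[5,13,45] → X
    (5,5)@(11, 11): e=[7,-7,63] → .
  covered (8 px):
    . . . . . .
    . . . . . .
    . . X X X X
    . . . X X X
    . . . . . X
    . . . . . .
T1:
  2·area = 32
  edge (4, 2)→(12, 2): d=(8,0) top-left  bias=+0
  edge (12, 2)→(4, 6): d=(-8,4) right/bottom  bias=-1
  edge (4, 6)→(4, 2): d=(0,-4) top-left  bias=+0
    (2,1)@(5, 3): e=[8,20,4] → X
    (3,1)@(7, 3): e=[8,12,12] → X
    (4,1)@(9, 3): e=[8,4,20] → X
    (5,1)@(11, 3): e=[8,-4,28] → .
    (2,2)@(5, 5): e=[24,4,4] → X
    (3,2)@(7, 5): e=[24,-4,12] → .
    (4,2)@(9, 5): e=[24,-12,20] → .
    (2,3)@(5, 7): e=[40,-12,4] → .
  covered (4 px):
    . . . . . .
    . . X X X .
    . . X . . .
    . . . . . .
    . . . . . .
    . . . . . .
T2:
  2·area = 80  (B↔C swapped to make it positive)
  edge (0, 0)→(8, 0): d=(8,0) top-left  bias=+0
  edge (8, 0)→(2, 10): d=(-6,10) right/bottom  bias=-1
  edge (2, 10)→(0, 0): d=(-2,-10) top-left  bias=+0
    (0,0)@(1, 1): e=[8,64,8] → X
    (1,0)@(3, 1): e=[8,44,28] → X
    (2,0)@(5, 1): e=[8,24,48] → X
    (3,0)@(7, 1): e=[8,4,68] → X
    (4,0)@(9, 1): e=[8,-16,88] → .
    (0,1)@(1, 3): e=[24,52,4] → X
    (3,1)@(7, 3): e=[24,-8,64] → .
    (0,2)@(1, 5): e=[40,40,0] → X  [on edge]
    (2,2)@(5, 5): e=[40,0,40] → .  [on edge]
    (0,3)@(1, 7): e=[56,28,-4] → .
    (1,3)@(3, 7): e=[56,8,16] → X
    (2,3)@(5, 7): e=[56,-12,36] → .
  covered (10 px):
    X X X X . .
    X X X . . .
    X X . . . .
    . X . . . .
    . . . . . .
    . . . . . .

Result: [20,4,8]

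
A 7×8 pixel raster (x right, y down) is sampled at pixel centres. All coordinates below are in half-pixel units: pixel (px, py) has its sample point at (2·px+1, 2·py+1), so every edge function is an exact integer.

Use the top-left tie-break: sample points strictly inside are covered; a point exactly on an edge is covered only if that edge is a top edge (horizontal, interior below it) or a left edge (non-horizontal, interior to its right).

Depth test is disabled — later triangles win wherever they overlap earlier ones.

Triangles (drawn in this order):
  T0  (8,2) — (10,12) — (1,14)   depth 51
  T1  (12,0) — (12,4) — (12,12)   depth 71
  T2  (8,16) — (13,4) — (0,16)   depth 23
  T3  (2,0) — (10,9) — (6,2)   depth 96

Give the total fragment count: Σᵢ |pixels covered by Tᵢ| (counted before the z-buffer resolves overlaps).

T0:
  2·area = 94
  edge (8, 2)→(10, 12): d=(2,10) right/bottom  bias=-1
  edge (10, 12)→(1, 14): d=(-9,2) right/bottom  bias=-1
  edge (1, 14)→(8, 2): d=(7,-12) top-left  bias=+0
    (3,2)@(7, 5): e=[16,69,9] → █
    (4,2)@(9, 5): e=[-4,65,33] → ·
    (3,3)@(7, 7): e=[20,51,23] → █
    (4,3)@(9, 7): e=[0,47,47] → ·  [on edge]
    (2,4)@(5, 9): e=[44,37,13] → █
    (4,4)@(9, 9): e=[4,29,61] → █
    (5,4)@(11, 9): e=[-16,25,85] → ·
    (1,5)@(3, 11): e=[68,23,3] → █
    (5,5)@(11, 11): e=[-12,7,99] → ·
    (1,6)@(3, 13): e=[72,5,17] → █
    (3,6)@(7, 13): e=[32,-3,65] → ·
    (4,6)@(9, 13): e=[12,-7,89] → ·
  covered (11 px):
    · · · · · · ·
    · · · · · · ·
    · · · █ · · ·
    · · · █ · · ·
    · · █ █ █ · ·
    · █ █ █ █ · ·
    · █ █ · · · ·
    · · · · · · ·
T1:
  degenerate (2·area = 0) — covers nothing
T2:
  2·area = 96  (B↔C swapped to make it positive)
  edge (8, 16)→(0, 16): d=(-8,0) right/bottom  bias=-1
  edge (0, 16)→(13, 4): d=(13,-12) top-left  bias=+0
  edge (13, 4)→(8, 16): d=(-5,12) right/bottom  bias=-1
    (5,3)@(11, 7): e=[72,15,9] → █
    (6,3)@(13, 7): e=[72,39,-15] → ·
    (4,4)@(9, 9): e=[56,17,23] → █
    (5,4)@(11, 9): e=[56,41,-1] → ·
    (3,5)@(7, 11): e=[40,19,37] → █
    (5,5)@(11, 11): e=[40,67,-11] → ·
    (2,6)@(5, 13): e=[24,21,51] → █
    (5,6)@(11, 13): e=[24,93,-21] → ·
    (1,7)@(3, 15): e=[8,23,65] → █
    (4,7)@(9, 15): e=[8,95,-7] → ·
  covered (10 px):
    · · · · · · ·
    · · · · · · ·
    · · · · · · ·
    · · · · · █ ·
    · · · · █ · ·
    · · · █ █ · ·
    · · █ █ █ · ·
    · █ █ █ · · ·
T3:
  2·area = 20  (B↔C swapped to make it positive)
  edge (2, 0)→(6, 2): d=(4,2) right/bottom  bias=-1
  edge (6, 2)→(10, 9): d=(4,7) right/bottom  bias=-1
  edge (10, 9)→(2, 0): d=(-8,-9) top-left  bias=+0
    (1,0)@(3, 1): e=[2,17,1] → █
    (2,0)@(5, 1): e=[-2,3,19] → ·
    (1,1)@(3, 3): e=[10,25,-15] → ·
    (2,1)@(5, 3): e=[6,11,3] → █
    (3,1)@(7, 3): e=[2,-3,21] → ·
    (2,2)@(5, 5): e=[14,19,-13] → ·
    (3,2)@(7, 5): e=[10,5,5] → █
    (4,2)@(9, 5): e=[6,-9,23] → ·
    (3,3)@(7, 7): e=[18,13,-11] → ·
  covered (3 px):
    · █ · · · · ·
    · · █ · · · ·
    · · · █ · · ·
    · · · · · · ·
    · · · · · · ·
    · · · · · · ·
    · · · · · · ·
    · · · · · · ·

Result: 24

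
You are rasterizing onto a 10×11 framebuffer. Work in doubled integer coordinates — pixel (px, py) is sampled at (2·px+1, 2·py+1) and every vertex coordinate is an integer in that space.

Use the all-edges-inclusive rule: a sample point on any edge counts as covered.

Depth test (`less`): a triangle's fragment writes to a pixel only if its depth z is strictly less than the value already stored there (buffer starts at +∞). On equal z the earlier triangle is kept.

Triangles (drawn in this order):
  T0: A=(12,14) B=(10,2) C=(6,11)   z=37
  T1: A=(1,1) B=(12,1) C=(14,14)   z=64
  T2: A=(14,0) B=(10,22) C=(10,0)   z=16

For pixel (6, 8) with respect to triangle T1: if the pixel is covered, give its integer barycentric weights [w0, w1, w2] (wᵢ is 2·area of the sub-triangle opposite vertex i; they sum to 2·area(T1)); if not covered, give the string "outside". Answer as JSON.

T0:
  2·area = 66  (B↔C swapped to make it positive)
  edge (12, 14)→(6, 11): d=(-6,-3) inclusive
  edge (6, 11)→(10, 2): d=(4,-9) inclusive
  edge (10, 2)→(12, 14): d=(2,12) inclusive
    (4,2)@(9, 5): e=[45,3,18] → #
    (5,2)@(11, 5): e=[51,21,-6] → ·
    (4,3)@(9, 7): e=[33,11,22] → #
    (5,3)@(11, 7): e=[39,29,-2] → ·
    (3,4)@(7, 9): e=[15,1,50] → #
    (5,4)@(11, 9): e=[27,37,2] → #
    (6,4)@(13, 9): e=[33,55,-22] → ·
    (3,5)@(7, 11): e=[3,9,54] → #
    (6,5)@(13, 11): e=[21,63,-18] → ·
    (3,6)@(7, 13): e=[-9,17,58] → ·
    (4,6)@(9, 13): e=[-3,35,34] → ·
    (5,6)@(11, 13): e=[3,53,10] → #
  covered (9 px):
    · · · · · · · · · ·
    · · · · · · · · · ·
    · · · · # · · · · ·
    · · · · # · · · · ·
    · · · # # # · · · ·
    · · · # # # · · · ·
    · · · · · # · · · ·
    · · · · · · · · · ·
    · · · · · · · · · ·
    · · · · · · · · · ·
    · · · · · · · · · ·
T1:
  2·area = 143
  edge (1, 1)→(12, 1): d=(11,0) inclusive
  edge (12, 1)→(14, 14): d=(2,13) inclusive
  edge (14, 14)→(1, 1): d=(-13,-13) inclusive
    (0,0)@(1, 1): e=[0,143,0] → #  [on edge]
    (1,0)@(3, 1): e=[0,117,26] → #  [on edge]
    (2,0)@(5, 1): e=[0,91,52] → #  [on edge]
    (3,0)@(7, 1): e=[0,65,78] → #  [on edge]
    (4,0)@(9, 1): e=[0,39,104] → #  [on edge]
    (5,0)@(11, 1): e=[0,13,130] → #  [on edge]
    (6,0)@(13, 1): e=[0,-13,156] → ·  [on edge]
    (7,0)@(15, 1): e=[0,-39,182] → ·  [on edge]
    (8,0)@(17, 1): e=[0,-65,208] → ·  [on edge]
    (9,0)@(19, 1): e=[0,-91,234] → ·  [on edge]
    (0,1)@(1, 3): e=[22,147,-26] → ·
    (1,1)@(3, 3): e=[22,121,0] → #  [on edge]
    (2,2)@(5, 5): e=[44,99,0] → #  [on edge]
    (3,3)@(7, 7): e=[66,77,0] → #  [on edge]
    (4,4)@(9, 9): e=[88,55,0] → #  [on edge]
    (5,5)@(11, 11): e=[110,33,0] → #  [on edge]
    (6,6)@(13, 13): e=[132,11,0] → #  [on edge]
    (7,7)@(15, 15): e=[154,-11,0] → ·  [on edge]
    (8,8)@(17, 17): e=[176,-33,0] → ·  [on edge]
    (9,9)@(19, 19): e=[198,-55,0] → ·  [on edge]
  covered (24 px):
    # # # # # # · · · ·
    · # # # # # · · · ·
    · · # # # # · · · ·
    · · · # # # · · · ·
    · · · · # # # · · ·
    · · · · · # # · · ·
    · · · · · · # · · ·
    · · · · · · · · · ·
    · · · · · · · · · ·
    · · · · · · · · · ·
    · · · · · · · · · ·
T2:
  2·area = 88
  edge (14, 0)→(10, 22): d=(-4,22) inclusive
  edge (10, 22)→(10, 0): d=(0,-22) inclusive
  edge (10, 0)→(14, 0): d=(4,0) inclusive
    (5,0)@(11, 1): e=[62,22,4] → #
    (6,0)@(13, 1): e=[18,66,4] → #
    (7,0)@(15, 1): e=[-26,110,4] → ·
    (5,1)@(11, 3): e=[54,22,12] → #
    (7,1)@(15, 3): e=[-34,110,12] → ·
    (5,2)@(11, 5): e=[46,22,20] → #
    (7,2)@(15, 5): e=[-42,110,20] → ·
    (5,3)@(11, 7): e=[38,22,28] → #
    (6,3)@(13, 7): e=[-6,66,28] → ·
    (5,4)@(11, 9): e=[30,22,36] → #
    (6,4)@(13, 9): e=[-14,66,36] → ·
    (5,5)@(11, 11): e=[22,22,44] → #
  covered (11 px):
    · · · · · # # · · ·
    · · · · · # # · · ·
    · · · · · # # · · ·
    · · · · · # · · · ·
    · · · · · # · · · ·
    · · · · · # · · · ·
    · · · · · # · · · ·
    · · · · · # · · · ·
    · · · · · · · · · ·
    · · · · · · · · · ·
    · · · · · · · · · ·

Answer: "outside"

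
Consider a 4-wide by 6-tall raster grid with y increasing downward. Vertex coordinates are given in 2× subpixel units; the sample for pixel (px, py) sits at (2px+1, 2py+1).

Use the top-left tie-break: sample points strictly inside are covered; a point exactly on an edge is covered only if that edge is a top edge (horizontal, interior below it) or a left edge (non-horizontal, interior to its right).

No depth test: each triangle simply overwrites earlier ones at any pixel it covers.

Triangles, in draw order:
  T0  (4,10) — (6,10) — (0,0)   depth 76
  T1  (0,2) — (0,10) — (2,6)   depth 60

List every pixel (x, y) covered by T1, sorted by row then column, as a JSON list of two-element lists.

T0:
  2·area = 20  (B↔C swapped to make it positive)
  edge (4, 10)→(0, 0): d=(-4,-10) top-left  bias=+0
  edge (0, 0)→(6, 10): d=(6,10) right/bottom  bias=-1
  edge (6, 10)→(4, 10): d=(-2,0) right/bottom  bias=-1
    (1,2)@(3, 5): e=[10,0,10] → ·  [on edge]
    (1,3)@(3, 7): e=[2,12,6] → █
    (2,3)@(5, 7): e=[22,-8,6] → ·
    (1,4)@(3, 9): e=[-6,24,2] → ·
    (2,4)@(5, 9): e=[14,4,2] → █
    (3,4)@(7, 9): e=[34,-16,2] → ·
    (2,5)@(5, 11): e=[6,16,-2] → ·
  covered (2 px):
    · · · ·
    · · · ·
    · · · ·
    · █ · ·
    · · █ ·
    · · · ·
T1:
  2·area = 16  (B↔C swapped to make it positive)
  edge (0, 2)→(2, 6): d=(2,4) right/bottom  bias=-1
  edge (2, 6)→(0, 10): d=(-2,4) right/bottom  bias=-1
  edge (0, 10)→(0, 2): d=(0,-8) top-left  bias=+0
    (0,2)@(1, 5): e=[2,6,8] → █
    (1,2)@(3, 5): e=[-6,-2,24] → ·
    (0,3)@(1, 7): e=[6,2,8] → █
    (1,3)@(3, 7): e=[-2,-6,24] → ·
    (0,4)@(1, 9): e=[10,-2,8] → ·
  covered (2 px):
    · · · ·
    · · · ·
    █ · · ·
    █ · · ·
    · · · ·
    · · · ·

Final: [[0,2],[0,3]]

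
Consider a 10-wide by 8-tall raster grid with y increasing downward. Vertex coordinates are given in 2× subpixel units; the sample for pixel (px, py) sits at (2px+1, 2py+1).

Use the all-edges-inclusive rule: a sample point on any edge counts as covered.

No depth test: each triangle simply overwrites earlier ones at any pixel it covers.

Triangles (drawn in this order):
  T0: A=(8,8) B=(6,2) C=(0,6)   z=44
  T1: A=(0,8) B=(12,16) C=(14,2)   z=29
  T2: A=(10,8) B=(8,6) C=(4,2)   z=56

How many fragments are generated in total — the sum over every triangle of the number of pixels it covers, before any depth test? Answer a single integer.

T0:
  2·area = 44  (B↔C swapped to make it positive)
  edge (8, 8)→(0, 6): d=(-8,-2) inclusive
  edge (0, 6)→(6, 2): d=(6,-4) inclusive
  edge (6, 2)→(8, 8): d=(2,6) inclusive
    (2,1)@(5, 3): e=[34,2,8] → █
    (3,1)@(7, 3): e=[38,10,-4] → ·
    (1,2)@(3, 5): e=[14,6,24] → █
    (3,2)@(7, 5): e=[22,22,0] → █  [on edge]
    (4,2)@(9, 5): e=[26,30,-12] → ·
    (1,3)@(3, 7): e=[-2,18,28] → ·
    (2,3)@(5, 7): e=[2,26,16] → █
    (4,3)@(9, 7): e=[10,42,-8] → ·
    (2,4)@(5, 9): e=[-14,38,20] → ·
    (3,4)@(7, 9): e=[-10,46,8] → ·
    (4,5)@(9, 11): e=[-22,66,0] → ·  [on edge]
  covered (6 px):
    · · · · · · · · · ·
    · · █ · · · · · · ·
    · █ █ █ · · · · · ·
    · · █ █ · · · · · ·
    · · · · · · · · · ·
    · · · · · · · · · ·
    · · · · · · · · · ·
    · · · · · · · · · ·
T1:
  2·area = 184  (B↔C swapped to make it positive)
  edge (0, 8)→(14, 2): d=(14,-6) inclusive
  edge (14, 2)→(12, 16): d=(-2,14) inclusive
  edge (12, 16)→(0, 8): d=(-12,-8) inclusive
    (6,1)@(13, 3): e=[8,12,164] → █
    (7,1)@(15, 3): e=[20,-16,180] → ·
    (3,2)@(7, 5): e=[0,92,92] → █  [on edge]
    (4,2)@(9, 5): e=[12,64,108] → █
    (5,2)@(11, 5): e=[24,36,124] → █
    (7,2)@(15, 5): e=[48,-20,156] → ·
    (1,3)@(3, 7): e=[4,144,36] → █
    (2,3)@(5, 7): e=[16,116,52] → █
    (7,3)@(15, 7): e=[76,-24,132] → ·
    (1,4)@(3, 9): e=[32,140,12] → █
    (6,4)@(13, 9): e=[92,0,92] → █  [on edge]
    (7,4)@(15, 9): e=[104,-28,108] → ·
  covered (24 px):
    · · · · · · · · · ·
    · · · · · · █ · · ·
    · · · █ █ █ █ · · ·
    · █ █ █ █ █ █ · · ·
    · █ █ █ █ █ █ · · ·
    · · █ █ █ █ · · · ·
    · · · · █ █ · · · ·
    · · · · · █ · · · ·
T2:
  degenerate (2·area = 0) — covers nothing

Result: 30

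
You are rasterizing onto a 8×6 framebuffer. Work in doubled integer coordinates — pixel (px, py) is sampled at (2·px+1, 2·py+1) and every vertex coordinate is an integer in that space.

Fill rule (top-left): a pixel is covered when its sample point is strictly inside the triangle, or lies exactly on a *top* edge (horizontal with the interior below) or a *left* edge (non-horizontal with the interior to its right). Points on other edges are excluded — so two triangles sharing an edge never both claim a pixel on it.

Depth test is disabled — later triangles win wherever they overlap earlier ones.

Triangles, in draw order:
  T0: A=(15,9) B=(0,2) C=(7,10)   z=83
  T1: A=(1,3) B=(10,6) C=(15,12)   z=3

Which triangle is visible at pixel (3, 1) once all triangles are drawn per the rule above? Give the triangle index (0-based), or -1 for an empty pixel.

T0:
  2·area = 71  (B↔C swapped to make it positive)
  edge (15, 9)→(7, 10): d=(-8,1) right/bottom  bias=-1
  edge (7, 10)→(0, 2): d=(-7,-8) top-left  bias=+0
  edge (0, 2)→(15, 9): d=(15,7) right/bottom  bias=-1
    (0,1)@(1, 3): e=[62,1,8] → #
    (1,1)@(3, 3): e=[60,17,-6] → ·
    (0,2)@(1, 5): e=[46,-13,38] → ·
    (1,2)@(3, 5): e=[44,3,24] → #
    (2,2)@(5, 5): e=[42,19,10] → #
    (3,2)@(7, 5): e=[40,35,-4] → ·
    (1,3)@(3, 7): e=[28,-11,54] → ·
    (2,3)@(5, 7): e=[26,5,40] → #
    (3,3)@(7, 7): e=[24,21,26] → #
    (4,3)@(9, 7): e=[22,37,12] → #
    (5,3)@(11, 7): e=[20,53,-2] → ·
    (2,4)@(5, 9): e=[10,-9,70] → ·
    (7,4)@(15, 9): e=[0,71,0] → ·  [on edge]
  covered (10 px):
    · · · · · · · ·
    # · · · · · · ·
    · # # · · · · ·
    · · # # # · · ·
    · · · # # # # ·
    · · · · · · · ·
T1:
  2·area = 39
  edge (1, 3)→(10, 6): d=(9,3) right/bottom  bias=-1
  edge (10, 6)→(15, 12): d=(5,6) right/bottom  bias=-1
  edge (15, 12)→(1, 3): d=(-14,-9) top-left  bias=+0
    (0,1)@(1, 3): e=[0,39,0] → ·  [on edge]
    (2,2)@(5, 5): e=[6,25,8] → #
    (3,2)@(7, 5): e=[0,13,26] → ·  [on edge]
    (2,3)@(5, 7): e=[24,35,-20] → ·
    (4,3)@(9, 7): e=[12,11,16] → #
    (5,3)@(11, 7): e=[6,-1,34] → ·
    (6,3)@(13, 7): e=[0,-13,52] → ·  [on edge]
    (4,4)@(9, 9): e=[30,21,-12] → ·
    (5,4)@(11, 9): e=[24,9,6] → #
    (6,4)@(13, 9): e=[18,-3,24] → ·
    (5,5)@(11, 11): e=[42,19,-22] → ·
  covered (3 px):
    · · · · · · · ·
    · · · · · · · ·
    · · # · · · · ·
    · · · · # · · ·
    · · · · · # · ·
    · · · · · · · ·

Z-buffer (winner per pixel, '.' = empty):
  . . . . . . . .
  0 . . . . . . .
  . 0 1 . . . . .
  . . 0 0 1 . . .
  . . . 0 0 1 0 .
  . . . . . . . .

Result: -1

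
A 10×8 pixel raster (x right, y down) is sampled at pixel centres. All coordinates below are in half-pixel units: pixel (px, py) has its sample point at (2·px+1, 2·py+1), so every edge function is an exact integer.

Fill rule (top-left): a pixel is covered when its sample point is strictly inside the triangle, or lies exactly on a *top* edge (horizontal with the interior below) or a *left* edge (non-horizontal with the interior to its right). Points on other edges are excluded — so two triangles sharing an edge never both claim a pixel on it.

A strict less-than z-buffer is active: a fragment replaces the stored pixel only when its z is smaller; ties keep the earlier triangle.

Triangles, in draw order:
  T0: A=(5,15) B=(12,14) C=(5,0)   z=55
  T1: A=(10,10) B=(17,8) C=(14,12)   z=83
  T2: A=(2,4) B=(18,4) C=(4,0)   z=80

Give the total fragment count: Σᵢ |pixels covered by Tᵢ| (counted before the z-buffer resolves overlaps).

T0:
  2·area = 105  (B↔C swapped to make it positive)
  edge (5, 15)→(5, 0): d=(0,-15) top-left  bias=+0
  edge (5, 0)→(12, 14): d=(7,14) right/bottom  bias=-1
  edge (12, 14)→(5, 15): d=(-7,1) right/bottom  bias=-1
    (2,0)@(5, 1): e=[0,7,98] → █  [on edge]
    (3,0)@(7, 1): e=[30,-21,96] → ·
    (2,1)@(5, 3): e=[0,21,84] → █  [on edge]
    (3,1)@(7, 3): e=[30,-7,82] → ·
    (2,2)@(5, 5): e=[0,35,70] → █  [on edge]
    (3,2)@(7, 5): e=[30,7,68] → █
    (4,2)@(9, 5): e=[60,-21,66] → ·
    (2,3)@(5, 7): e=[0,49,56] → █  [on edge]
    (4,3)@(9, 7): e=[60,-7,52] → ·
    (2,4)@(5, 9): e=[0,63,42] → █  [on edge]
    (4,4)@(9, 9): e=[60,7,38] → █
    (5,4)@(11, 9): e=[90,-21,36] → ·
    (2,5)@(5, 11): e=[0,77,28] → █  [on edge]
    (2,6)@(5, 13): e=[0,91,14] → █  [on edge]
    (9,6)@(19, 13): e=[210,-105,0] → ·  [on edge]
    (2,7)@(5, 15): e=[0,105,0] → ·  [on edge]
  covered (16 px):
    · · █ · · · · · · ·
    · · █ · · · · · · ·
    · · █ █ · · · · · ·
    · · █ █ · · · · · ·
    · · █ █ █ · · · · ·
    · · █ █ █ · · · · ·
    · · █ █ █ █ · · · ·
    · · · · · · · · · ·
T1:
  2·area = 22
  edge (10, 10)→(17, 8): d=(7,-2) top-left  bias=+0
  edge (17, 8)→(14, 12): d=(-3,4) right/bottom  bias=-1
  edge (14, 12)→(10, 10): d=(-4,-2) top-left  bias=+0
    (7,4)@(15, 9): e=[3,5,14] → █
    (8,4)@(17, 9): e=[7,-3,18] → ·
    (6,5)@(13, 11): e=[13,7,2] → █
    (7,5)@(15, 11): e=[17,-1,6] → ·
    (6,6)@(13, 13): e=[27,1,-6] → ·
  covered (2 px):
    · · · · · · · · · ·
    · · · · · · · · · ·
    · · · · · · · · · ·
    · · · · · · · · · ·
    · · · · · · · █ · ·
    · · · · · · █ · · ·
    · · · · · · · · · ·
    · · · · · · · · · ·
T2:
  2·area = 64  (B↔C swapped to make it positive)
  edge (2, 4)→(4, 0): d=(2,-4) top-left  bias=+0
  edge (4, 0)→(18, 4): d=(14,4) right/bottom  bias=-1
  edge (18, 4)→(2, 4): d=(-16,0) right/bottom  bias=-1
    (2,0)@(5, 1): e=[6,10,48] → █
    (3,0)@(7, 1): e=[14,2,48] → █
    (4,0)@(9, 1): e=[22,-6,48] → ·
    (1,1)@(3, 3): e=[2,46,16] → █
    (4,1)@(9, 3): e=[26,22,16] → █
    (5,1)@(11, 3): e=[34,14,16] → █
    (6,1)@(13, 3): e=[42,6,16] → █
    (7,1)@(15, 3): e=[50,-2,16] → ·
    (1,2)@(3, 5): e=[6,74,-16] → ·
    (2,2)@(5, 5): e=[14,66,-16] → ·
    (3,2)@(7, 5): e=[22,58,-16] → ·
    (4,2)@(9, 5): e=[30,50,-16] → ·
  covered (8 px):
    · · █ █ · · · · · ·
    · █ █ █ █ █ █ · · ·
    · · · · · · · · · ·
    · · · · · · · · · ·
    · · · · · · · · · ·
    · · · · · · · · · ·
    · · · · · · · · · ·
    · · · · · · · · · ·

Answer: 26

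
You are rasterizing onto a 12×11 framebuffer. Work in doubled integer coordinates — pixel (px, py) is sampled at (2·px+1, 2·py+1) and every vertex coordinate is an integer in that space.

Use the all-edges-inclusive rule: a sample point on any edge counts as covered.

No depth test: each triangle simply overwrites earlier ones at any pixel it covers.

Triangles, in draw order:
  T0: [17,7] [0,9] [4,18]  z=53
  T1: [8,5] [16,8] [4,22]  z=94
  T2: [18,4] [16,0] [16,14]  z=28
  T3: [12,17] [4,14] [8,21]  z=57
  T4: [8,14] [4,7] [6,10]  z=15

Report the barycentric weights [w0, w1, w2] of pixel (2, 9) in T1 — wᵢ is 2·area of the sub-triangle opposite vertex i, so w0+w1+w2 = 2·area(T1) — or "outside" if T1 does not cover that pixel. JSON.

T0:
  2·area = 161  (B↔C swapped to make it positive)
  edge (17, 7)→(4, 18): d=(-13,11) inclusive
  edge (4, 18)→(0, 9): d=(-4,-9) inclusive
  edge (0, 9)→(17, 7): d=(17,-2) inclusive
    (8,3)@(17, 7): e=[0,161,0] → X  [on edge]
    (9,3)@(19, 7): e=[-22,179,4] → .
    (0,4)@(1, 9): e=[150,9,2] → X
    (1,4)@(3, 9): e=[128,27,6] → X
    (2,4)@(5, 9): e=[106,45,10] → X
    (3,4)@(7, 9): e=[84,63,14] → X
    (4,4)@(9, 9): e=[62,81,18] → X
    (5,4)@(11, 9): e=[40,99,22] → X
    (6,4)@(13, 9): e=[18,117,26] → X
    (7,4)@(15, 9): e=[-4,135,30] → .
    (8,4)@(17, 9): e=[-26,153,34] → .
    (0,5)@(1, 11): e=[124,1,36] → X
  covered (22 px):
    . . . . . . . . . . . .
    . . . . . . . . . . . .
    . . . . . . . . . . . .
    . . . . . . . . X . . .
    X X X X X X X . . . . .
    X X X X X X . . . . . .
    . X X X X . . . . . . .
    . X X X . . . . . . . .
    . . X . . . . . . . . .
    . . . . . . . . . . . .
    . . . . . . . . . . . .
T1:
  2·area = 148
  edge (8, 5)→(16, 8): d=(8,3) inclusive
  edge (16, 8)→(4, 22): d=(-12,14) inclusive
  edge (4, 22)→(8, 5): d=(4,-17) inclusive
    (4,3)@(9, 7): e=[13,110,25] → X
    (5,3)@(11, 7): e=[7,82,59] → X
    (6,3)@(13, 7): e=[1,54,93] → X
    (7,3)@(15, 7): e=[-5,26,127] → .
    (4,4)@(9, 9): e=[29,86,33] → X
    (7,4)@(15, 9): e=[11,2,135] → X
    (8,4)@(17, 9): e=[5,-26,169] → .
    (3,5)@(7, 11): e=[51,90,7] → X
    (7,5)@(15, 11): e=[27,-22,143] → .
    (3,6)@(7, 13): e=[67,66,15] → X
    (6,6)@(13, 13): e=[49,-18,117] → .
    (3,7)@(7, 15): e=[83,42,23] → X
  covered (18 px):
    . . . . . . . . . . . .
    . . . . . . . . . . . .
    . . . . . . . . . . . .
    . . . . X X X . . . . .
    . . . . X X X X . . . .
    . . . X X X X . . . . .
    . . . X X X . . . . . .
    . . . X X . . . . . . .
    . . . X . . . . . . . .
    . . X . . . . . . . . .
    . . . . . . . . . . . .
T2:
  2·area = 28  (B↔C swapped to make it positive)
  edge (18, 4)→(16, 14): d=(-2,10) inclusive
  edge (16, 14)→(16, 0): d=(0,-14) inclusive
  edge (16, 0)→(18, 4): d=(2,4) inclusive
    (8,1)@(17, 3): e=[12,14,2] → X
    (9,1)@(19, 3): e=[-8,42,-6] → .
    (8,2)@(17, 5): e=[8,14,6] → X
    (9,2)@(19, 5): e=[-12,42,-2] → .
    (8,3)@(17, 7): e=[4,14,10] → X
    (9,3)@(19, 7): e=[-16,42,2] → .
    (8,4)@(17, 9): e=[0,14,14] → X  [on edge]
    (9,4)@(19, 9): e=[-20,42,6] → .
    (8,5)@(17, 11): e=[-4,14,18] → .
    (7,9)@(15, 19): e=[0,-14,42] → .  [on edge]
  covered (4 px):
    . . . . . . . . . . . .
    . . . . . . . . X . . .
    . . . . . . . . X . . .
    . . . . . . . . X . . .
    . . . . . . . . X . . .
    . . . . . . . . . . . .
    . . . . . . . . . . . .
    . . . . . . . . . . . .
    . . . . . . . . . . . .
    . . . . . . . . . . . .
    . . . . . . . . . . . .
T3:
  2·area = 44  (B↔C swapped to make it positive)
  edge (12, 17)→(8, 21): d=(-4,4) inclusive
  edge (8, 21)→(4, 14): d=(-4,-7) inclusive
  edge (4, 14)→(12, 17): d=(8,3) inclusive
    (2,7)@(5, 15): e=[36,3,5] → X
    (3,7)@(7, 15): e=[28,17,-1] → .
    (2,8)@(5, 17): e=[28,-5,21] → .
    (3,8)@(7, 17): e=[20,9,15] → X
    (4,8)@(9, 17): e=[12,23,9] → X
    (5,8)@(11, 17): e=[4,37,3] → X
    (6,8)@(13, 17): e=[-4,51,-3] → .
    (3,9)@(7, 19): e=[12,1,31] → X
    (5,9)@(11, 19): e=[-4,29,19] → .
    (3,10)@(7, 21): e=[4,-7,47] → .
    (4,10)@(9, 21): e=[-4,7,41] → .
  covered (6 px):
    . . . . . . . . . . . .
    . . . . . . . . . . . .
    . . . . . . . . . . . .
    . . . . . . . . . . . .
    . . . . . . . . . . . .
    . . . . . . . . . . . .
    . . . . . . . . . . . .
    . . X . . . . . . . . .
    . . . X X X . . . . . .
    . . . X X . . . . . . .
    . . . . . . . . . . . .
T4:
  2·area = 2
  edge (8, 14)→(4, 7): d=(-4,-7) inclusive
  edge (4, 7)→(6, 10): d=(2,3) inclusive
  edge (6, 10)→(8, 14): d=(2,4) inclusive
  covered (0 px):
    . . . . . . . . . . . .
    . . . . . . . . . . . .
    . . . . . . . . . . . .
    . . . . . . . . . . . .
    . . . . . . . . . . . .
    . . . . . . . . . . . .
    . . . . . . . . . . . .
    . . . . . . . . . . . .
    . . . . . . . . . . . .
    . . . . . . . . . . . .
    . . . . . . . . . . . .

Result: [22,5,121]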